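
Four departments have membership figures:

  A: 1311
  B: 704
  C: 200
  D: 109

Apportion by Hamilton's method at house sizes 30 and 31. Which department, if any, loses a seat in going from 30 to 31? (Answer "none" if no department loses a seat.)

none

At 30 seats: A 17, B 9, C 3, D 1.
At 31 seats: A 18, B 9, C 3, D 1.
No department's allocation decreased.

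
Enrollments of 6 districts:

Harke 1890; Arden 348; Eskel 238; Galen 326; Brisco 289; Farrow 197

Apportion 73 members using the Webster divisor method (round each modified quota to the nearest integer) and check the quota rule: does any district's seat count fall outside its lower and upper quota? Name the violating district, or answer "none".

Harke

Standard quotas: Harke 41.962, Arden 7.726, Eskel 5.284, Galen 7.238, Brisco 6.416, Farrow 4.374.
Webster allocation: Harke 43, Arden 8, Eskel 5, Galen 7, Brisco 6, Farrow 4.
Harke has quota 41.962 (lower 41, upper 42) but receives 43 — outside the quota interval.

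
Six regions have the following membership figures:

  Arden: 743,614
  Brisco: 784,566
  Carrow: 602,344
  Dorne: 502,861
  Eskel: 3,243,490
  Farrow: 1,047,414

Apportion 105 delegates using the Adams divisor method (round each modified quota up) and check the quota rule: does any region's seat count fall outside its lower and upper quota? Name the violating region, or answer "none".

Eskel

Standard quotas: Arden 11.276, Brisco 11.897, Carrow 9.134, Dorne 7.625, Eskel 49.184, Farrow 15.883.
Adams allocation: Arden 12, Brisco 12, Carrow 9, Dorne 8, Eskel 48, Farrow 16.
Eskel has quota 49.184 (lower 49, upper 50) but receives 48 — outside the quota interval.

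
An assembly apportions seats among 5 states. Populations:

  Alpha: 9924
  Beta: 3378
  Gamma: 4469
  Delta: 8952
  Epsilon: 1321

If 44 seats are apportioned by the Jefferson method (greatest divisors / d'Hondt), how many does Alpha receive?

Standard divisor 28044/44 ≈ 637.364; standard quotas: Alpha 15.570, Beta 5.300, Gamma 7.012, Delta 14.045, Epsilon 2.073.
Rounding down gives 15, 5, 7, 14, 2 = 43 seats, so the divisor must be adjusted.
With modified divisor 600: modified quotas Alpha 16.540, Beta 5.630, Gamma 7.448, Delta 14.920, Epsilon 2.202.
Rounding down: Alpha 16, Beta 5, Gamma 7, Delta 14, Epsilon 2 (total 44).
Alpha receives 16.

16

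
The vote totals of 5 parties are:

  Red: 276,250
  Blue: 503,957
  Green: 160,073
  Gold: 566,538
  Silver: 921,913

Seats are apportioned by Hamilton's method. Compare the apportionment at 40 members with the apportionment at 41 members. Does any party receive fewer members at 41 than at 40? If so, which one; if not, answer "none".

At 40 seats: Red 5, Blue 8, Green 3, Gold 9, Silver 15.
At 41 seats: Red 5, Blue 8, Green 3, Gold 10, Silver 15.
No party's allocation decreased.

none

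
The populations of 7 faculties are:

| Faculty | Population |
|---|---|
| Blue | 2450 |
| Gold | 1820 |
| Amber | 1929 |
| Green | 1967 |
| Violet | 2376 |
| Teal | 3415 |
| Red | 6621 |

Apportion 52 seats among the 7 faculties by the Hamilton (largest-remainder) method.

The standard divisor is 20578/52 ≈ 395.731.
Standard quotas: Blue 6.1911, Gold 4.5991, Amber 4.8745, Green 4.9706, Violet 6.0041, Teal 8.6296, Red 16.7311.
Lower quotas: Blue 6, Gold 4, Amber 4, Green 4, Violet 6, Teal 8, Red 16 (sum 48, leaving 4 seats).
Remainders in descending order: Green 0.9706, Amber 0.8745, Red 0.7311, Teal 0.6296, Gold 0.5991, Blue 0.1911, Violet 0.0041.
Largest remainders: Green, Amber, Red, Teal receive the extra seats.

Blue=6; Gold=4; Amber=5; Green=5; Violet=6; Teal=9; Red=17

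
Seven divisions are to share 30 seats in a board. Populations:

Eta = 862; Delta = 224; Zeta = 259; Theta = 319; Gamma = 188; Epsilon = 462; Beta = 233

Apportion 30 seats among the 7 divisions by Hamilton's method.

Standard divisor: 2547 ÷ 30 ≈ 84.9.
Standard quotas: Eta 10.153, Delta 2.638, Zeta 3.051, Theta 3.757, Gamma 2.214, Epsilon 5.442, Beta 2.744.
Lower quotas: Eta 10, Delta 2, Zeta 3, Theta 3, Gamma 2, Epsilon 5, Beta 2 (sum 27, leaving 3 seats).
Remainders in descending order: Theta 0.757, Beta 0.744, Delta 0.638, Epsilon 0.442, Gamma 0.214, Eta 0.153, Zeta 0.051.
The surplus seats go to Theta, Beta, Delta.

Eta: 10, Delta: 3, Zeta: 3, Theta: 4, Gamma: 2, Epsilon: 5, Beta: 3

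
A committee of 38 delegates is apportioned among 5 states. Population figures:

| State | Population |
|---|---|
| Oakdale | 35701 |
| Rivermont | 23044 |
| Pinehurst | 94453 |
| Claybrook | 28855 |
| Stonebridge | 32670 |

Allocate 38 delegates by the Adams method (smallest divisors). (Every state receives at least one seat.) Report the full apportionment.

Standard divisor 214723/38 ≈ 5650.605; standard quotas: Oakdale 6.318, Rivermont 4.078, Pinehurst 16.716, Claybrook 5.107, Stonebridge 5.782.
Rounding up gives 7, 5, 17, 6, 6 = 41 seats, so the divisor must be adjusted.
With modified divisor 5930: modified quotas Oakdale 6.020, Rivermont 3.886, Pinehurst 15.928, Claybrook 4.866, Stonebridge 5.509.
Rounding up: Oakdale 7, Rivermont 4, Pinehurst 16, Claybrook 5, Stonebridge 6 (total 38).

Oakdale=7, Rivermont=4, Pinehurst=16, Claybrook=5, Stonebridge=6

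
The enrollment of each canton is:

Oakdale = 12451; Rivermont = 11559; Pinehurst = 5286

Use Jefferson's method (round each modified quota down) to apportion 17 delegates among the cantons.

Oakdale 7; Rivermont 7; Pinehurst 3

Standard divisor 29296/17 ≈ 1723.294; standard quotas: Oakdale 7.225, Rivermont 6.708, Pinehurst 3.067.
Rounding down gives 7, 6, 3 = 16 seats, so the divisor must be adjusted.
With modified divisor 1600: modified quotas Oakdale 7.782, Rivermont 7.224, Pinehurst 3.304.
Rounding down: Oakdale 7, Rivermont 7, Pinehurst 3 (total 17).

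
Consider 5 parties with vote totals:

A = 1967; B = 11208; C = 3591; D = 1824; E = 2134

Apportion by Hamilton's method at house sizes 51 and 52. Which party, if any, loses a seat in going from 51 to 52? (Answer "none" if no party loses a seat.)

At 51 seats: A 5, B 28, C 9, D 4, E 5.
At 52 seats: A 5, B 28, C 9, D 5, E 5.
No party's allocation decreased.

none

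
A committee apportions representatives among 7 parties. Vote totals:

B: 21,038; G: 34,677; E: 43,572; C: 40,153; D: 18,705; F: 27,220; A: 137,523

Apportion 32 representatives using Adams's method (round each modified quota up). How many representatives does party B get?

Standard divisor 322888/32 ≈ 10090.25; standard quotas: B 2.085, G 3.437, E 4.318, C 3.979, D 1.854, F 2.698, A 13.629.
Rounding up gives 3, 4, 5, 4, 2, 3, 14 = 35 seats, so the divisor must be adjusted.
With modified divisor 11200: modified quotas B 1.878, G 3.096, E 3.890, C 3.585, D 1.670, F 2.430, A 12.279.
Rounding up: B 2, G 4, E 4, C 4, D 2, F 3, A 13 (total 32).
B receives 2.

2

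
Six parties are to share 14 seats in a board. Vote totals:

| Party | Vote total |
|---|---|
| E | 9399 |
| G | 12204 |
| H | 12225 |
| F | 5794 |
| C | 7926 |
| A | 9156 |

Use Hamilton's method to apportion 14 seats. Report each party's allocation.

E 2, G 3, H 3, F 2, C 2, A 2

Standard divisor: 56704 ÷ 14 ≈ 4050.286.
Standard quotas: E 2.3206, G 3.0131, H 3.0183, F 1.4305, C 1.9569, A 2.2606.
Lower quotas: E 2, G 3, H 3, F 1, C 1, A 2 (sum 12, leaving 2 seats).
Remainders in descending order: C 0.9569, F 0.4305, E 0.3206, A 0.2606, H 0.0183, G 0.0131.
The surplus seats go to C, F.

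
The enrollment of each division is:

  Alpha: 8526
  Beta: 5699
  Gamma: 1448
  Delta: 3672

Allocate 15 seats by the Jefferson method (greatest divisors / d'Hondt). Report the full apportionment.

Alpha 7, Beta 4, Gamma 1, Delta 3

Standard divisor 19345/15 ≈ 1289.667; standard quotas: Alpha 6.611, Beta 4.419, Gamma 1.123, Delta 2.847.
Rounding down gives 6, 4, 1, 2 = 13 seats, so the divisor must be adjusted.
With modified divisor 1200: modified quotas Alpha 7.105, Beta 4.749, Gamma 1.207, Delta 3.060.
Rounding down: Alpha 7, Beta 4, Gamma 1, Delta 3 (total 15).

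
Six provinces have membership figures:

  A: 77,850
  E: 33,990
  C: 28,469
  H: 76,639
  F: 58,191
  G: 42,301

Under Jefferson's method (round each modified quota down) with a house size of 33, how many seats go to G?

Standard divisor 317440/33 ≈ 9619.394; standard quotas: A 8.093, E 3.533, C 2.960, H 7.967, F 6.049, G 4.397.
Rounding down gives 8, 3, 2, 7, 6, 4 = 30 seats, so the divisor must be adjusted.
With modified divisor 8600: modified quotas A 9.052, E 3.952, C 3.310, H 8.912, F 6.766, G 4.919.
Rounding down: A 9, E 3, C 3, H 8, F 6, G 4 (total 33).
G receives 4.

4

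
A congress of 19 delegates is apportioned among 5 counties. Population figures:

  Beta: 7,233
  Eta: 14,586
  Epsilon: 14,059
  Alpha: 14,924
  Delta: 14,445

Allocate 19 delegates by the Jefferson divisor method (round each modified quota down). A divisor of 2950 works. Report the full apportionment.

With modified divisor 2950: modified quotas Beta 2.452, Eta 4.944, Epsilon 4.766, Alpha 5.059, Delta 4.897.
Rounding down: Beta 2, Eta 4, Epsilon 4, Alpha 5, Delta 4 (total 19).

Beta 2, Eta 4, Epsilon 4, Alpha 5, Delta 4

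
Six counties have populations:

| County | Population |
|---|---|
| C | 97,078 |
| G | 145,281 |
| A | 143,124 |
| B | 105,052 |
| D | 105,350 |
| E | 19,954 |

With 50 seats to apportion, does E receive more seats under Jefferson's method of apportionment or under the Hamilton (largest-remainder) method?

Hamilton

Jefferson: C 8, G 12, A 12, B 8, D 9, E 1.
Hamilton: C 8, G 12, A 12, B 8, D 8, E 2.
E gets 1 under Jefferson and 2 under Hamilton.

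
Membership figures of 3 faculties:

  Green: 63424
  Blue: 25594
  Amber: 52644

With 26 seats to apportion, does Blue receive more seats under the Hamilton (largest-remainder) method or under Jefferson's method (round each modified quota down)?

Hamilton: Green 11, Blue 5, Amber 10.
Jefferson: Green 12, Blue 4, Amber 10.
Blue gets 5 under Hamilton and 4 under Jefferson.

Hamilton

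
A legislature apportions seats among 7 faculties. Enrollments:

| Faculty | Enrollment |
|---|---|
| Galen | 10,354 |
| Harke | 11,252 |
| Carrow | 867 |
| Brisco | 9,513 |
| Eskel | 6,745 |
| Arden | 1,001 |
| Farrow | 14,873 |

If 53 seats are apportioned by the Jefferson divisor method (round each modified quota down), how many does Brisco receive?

9

Standard divisor 54605/53 ≈ 1030.283; standard quotas: Galen 10.050, Harke 10.921, Carrow 0.842, Brisco 9.233, Eskel 6.547, Arden 0.972, Farrow 14.436.
Rounding down gives 10, 10, 0, 9, 6, 0, 14 = 49 seats, so the divisor must be adjusted.
With modified divisor 960: modified quotas Galen 10.785, Harke 11.721, Carrow 0.903, Brisco 9.909, Eskel 7.026, Arden 1.043, Farrow 15.493.
Rounding down: Galen 10, Harke 11, Carrow 0, Brisco 9, Eskel 7, Arden 1, Farrow 15 (total 53).
Brisco receives 9.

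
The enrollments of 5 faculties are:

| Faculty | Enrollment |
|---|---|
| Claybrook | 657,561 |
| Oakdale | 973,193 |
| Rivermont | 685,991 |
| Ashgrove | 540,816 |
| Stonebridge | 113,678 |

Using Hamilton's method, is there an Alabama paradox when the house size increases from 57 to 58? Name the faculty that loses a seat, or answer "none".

none

At 57 seats: Claybrook 13, Oakdale 19, Rivermont 13, Ashgrove 10, Stonebridge 2.
At 58 seats: Claybrook 13, Oakdale 19, Rivermont 13, Ashgrove 11, Stonebridge 2.
No faculty's allocation decreased.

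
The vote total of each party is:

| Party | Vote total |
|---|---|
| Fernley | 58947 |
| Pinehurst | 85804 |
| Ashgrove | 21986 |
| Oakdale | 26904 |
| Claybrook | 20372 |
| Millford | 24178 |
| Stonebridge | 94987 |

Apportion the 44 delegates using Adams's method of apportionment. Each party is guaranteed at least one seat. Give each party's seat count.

Fernley 8; Pinehurst 11; Ashgrove 3; Oakdale 4; Claybrook 3; Millford 3; Stonebridge 12

Standard divisor 333178/44 ≈ 7572.227; standard quotas: Fernley 7.785, Pinehurst 11.331, Ashgrove 2.904, Oakdale 3.553, Claybrook 2.690, Millford 3.193, Stonebridge 12.544.
Rounding up gives 8, 12, 3, 4, 3, 4, 13 = 47 seats, so the divisor must be adjusted.
With modified divisor 8200: modified quotas Fernley 7.189, Pinehurst 10.464, Ashgrove 2.681, Oakdale 3.281, Claybrook 2.484, Millford 2.949, Stonebridge 11.584.
Rounding up: Fernley 8, Pinehurst 11, Ashgrove 3, Oakdale 4, Claybrook 3, Millford 3, Stonebridge 12 (total 44).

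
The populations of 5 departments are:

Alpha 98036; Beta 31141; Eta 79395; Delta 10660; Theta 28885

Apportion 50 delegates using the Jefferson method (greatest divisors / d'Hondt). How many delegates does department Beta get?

Standard divisor 248117/50 ≈ 4962.34; standard quotas: Alpha 19.756, Beta 6.275, Eta 16.000, Delta 2.148, Theta 5.821.
Rounding down gives 19, 6, 15, 2, 5 = 47 seats, so the divisor must be adjusted.
With modified divisor 4700: modified quotas Alpha 20.859, Beta 6.626, Eta 16.893, Delta 2.268, Theta 6.146.
Rounding down: Alpha 20, Beta 6, Eta 16, Delta 2, Theta 6 (total 50).
Beta receives 6.

6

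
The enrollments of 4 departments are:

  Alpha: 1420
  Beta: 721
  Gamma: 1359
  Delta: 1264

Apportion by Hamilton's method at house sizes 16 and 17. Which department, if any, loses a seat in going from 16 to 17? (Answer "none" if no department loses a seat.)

none

At 16 seats: Alpha 5, Beta 2, Gamma 5, Delta 4.
At 17 seats: Alpha 5, Beta 3, Gamma 5, Delta 4.
No department's allocation decreased.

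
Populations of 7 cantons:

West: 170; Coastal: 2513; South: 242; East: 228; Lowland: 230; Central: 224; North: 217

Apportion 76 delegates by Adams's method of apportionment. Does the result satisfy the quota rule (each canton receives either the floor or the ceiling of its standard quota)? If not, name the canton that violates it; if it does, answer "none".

Coastal

Standard quotas: West 3.379, Coastal 49.945, South 4.810, East 4.531, Lowland 4.571, Central 4.452, North 4.313.
Adams allocation: West 4, Coastal 47, South 5, East 5, Lowland 5, Central 5, North 5.
Coastal has quota 49.945 (lower 49, upper 50) but receives 47 — outside the quota interval.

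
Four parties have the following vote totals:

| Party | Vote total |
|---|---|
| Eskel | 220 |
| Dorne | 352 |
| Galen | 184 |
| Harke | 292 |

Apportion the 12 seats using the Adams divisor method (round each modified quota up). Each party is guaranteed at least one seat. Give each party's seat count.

Standard divisor 1048/12 ≈ 87.333; standard quotas: Eskel 2.519, Dorne 4.031, Galen 2.107, Harke 3.344.
Rounding up gives 3, 5, 3, 4 = 15 seats, so the divisor must be adjusted.
With modified divisor 100: modified quotas Eskel 2.200, Dorne 3.520, Galen 1.840, Harke 2.920.
Rounding up: Eskel 3, Dorne 4, Galen 2, Harke 3 (total 12).

Eskel: 3, Dorne: 4, Galen: 2, Harke: 3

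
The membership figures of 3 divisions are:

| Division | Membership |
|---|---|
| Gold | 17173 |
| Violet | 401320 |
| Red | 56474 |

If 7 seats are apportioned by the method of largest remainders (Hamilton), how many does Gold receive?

Total 474967; standard divisor 474967/7 ≈ 67852.429.
Standard quotas: Gold 0.2531, Violet 5.9146, Red 0.8323.
Lower quotas: Gold 0, Violet 5, Red 0 (sum 5, leaving 2 seats).
Remainders in descending order: Violet 0.9146, Red 0.8323, Gold 0.2531.
Largest remainders: Violet, Red receive the extra seats.
Gold receives 0.

0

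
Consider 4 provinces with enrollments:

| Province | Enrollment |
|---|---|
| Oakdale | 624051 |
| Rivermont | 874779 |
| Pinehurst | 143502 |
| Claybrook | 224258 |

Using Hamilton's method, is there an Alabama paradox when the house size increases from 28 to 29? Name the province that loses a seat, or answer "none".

At 28 seats: Oakdale 9, Rivermont 13, Pinehurst 2, Claybrook 4.
At 29 seats: Oakdale 10, Rivermont 14, Pinehurst 2, Claybrook 3.
Claybrook drops from 4 to 3.

Claybrook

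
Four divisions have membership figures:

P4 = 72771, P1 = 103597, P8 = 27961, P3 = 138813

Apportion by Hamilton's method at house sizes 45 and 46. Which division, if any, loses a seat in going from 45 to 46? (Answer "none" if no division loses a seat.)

none

At 45 seats: P4 9, P1 14, P8 4, P3 18.
At 46 seats: P4 10, P1 14, P8 4, P3 18.
No division's allocation decreased.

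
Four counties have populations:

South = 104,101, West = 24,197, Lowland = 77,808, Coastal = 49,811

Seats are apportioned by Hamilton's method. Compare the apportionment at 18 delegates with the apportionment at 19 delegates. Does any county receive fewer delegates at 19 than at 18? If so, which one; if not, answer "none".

Coastal

At 18 seats: South 7, West 2, Lowland 5, Coastal 4.
At 19 seats: South 8, West 2, Lowland 6, Coastal 3.
Coastal drops from 4 to 3.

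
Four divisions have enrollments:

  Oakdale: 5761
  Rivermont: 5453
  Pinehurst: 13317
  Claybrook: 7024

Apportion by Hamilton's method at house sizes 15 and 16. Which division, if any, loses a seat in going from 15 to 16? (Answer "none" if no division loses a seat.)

none

At 15 seats: Oakdale 3, Rivermont 3, Pinehurst 6, Claybrook 3.
At 16 seats: Oakdale 3, Rivermont 3, Pinehurst 7, Claybrook 3.
No division's allocation decreased.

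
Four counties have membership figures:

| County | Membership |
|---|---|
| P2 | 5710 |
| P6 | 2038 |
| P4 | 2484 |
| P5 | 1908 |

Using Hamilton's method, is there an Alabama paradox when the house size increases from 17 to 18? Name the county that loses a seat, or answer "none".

At 17 seats: P2 8, P6 3, P4 3, P5 3.
At 18 seats: P2 8, P6 3, P4 4, P5 3.
No county's allocation decreased.

none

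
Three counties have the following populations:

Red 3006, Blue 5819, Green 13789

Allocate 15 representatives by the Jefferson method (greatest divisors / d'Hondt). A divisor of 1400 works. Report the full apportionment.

Red 2, Blue 4, Green 9

With modified divisor 1400: modified quotas Red 2.147, Blue 4.156, Green 9.849.
Rounding down: Red 2, Blue 4, Green 9 (total 15).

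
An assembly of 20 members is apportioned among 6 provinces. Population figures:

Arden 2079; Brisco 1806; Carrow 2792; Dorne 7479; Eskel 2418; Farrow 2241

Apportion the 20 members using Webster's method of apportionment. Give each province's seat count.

Standard divisor 18815/20 ≈ 940.75; standard quotas: Arden 2.210, Brisco 1.920, Carrow 2.968, Dorne 7.950, Eskel 2.570, Farrow 2.382.
Rounding to the nearest integer gives Arden 2, Brisco 2, Carrow 3, Dorne 8, Eskel 3, Farrow 2 — total 20, matching the house size, so no adjustment is needed.

Arden 2, Brisco 2, Carrow 3, Dorne 8, Eskel 3, Farrow 2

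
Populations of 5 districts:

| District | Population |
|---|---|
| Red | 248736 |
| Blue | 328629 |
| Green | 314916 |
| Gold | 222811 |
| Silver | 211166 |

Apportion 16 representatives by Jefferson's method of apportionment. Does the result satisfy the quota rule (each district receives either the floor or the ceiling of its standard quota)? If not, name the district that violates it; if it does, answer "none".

Standard quotas: Red 3.001, Blue 3.965, Green 3.799, Gold 2.688, Silver 2.548.
Jefferson allocation: Red 3, Blue 4, Green 4, Gold 3, Silver 2.
Every allocation lies between the lower and upper quota.

none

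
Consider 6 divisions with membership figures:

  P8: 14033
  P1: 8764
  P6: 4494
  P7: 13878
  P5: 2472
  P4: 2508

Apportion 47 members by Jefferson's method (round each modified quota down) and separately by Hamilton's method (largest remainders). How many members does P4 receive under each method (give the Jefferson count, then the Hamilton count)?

Jefferson: P8 15, P1 9, P6 4, P7 15, P5 2, P4 2.
Hamilton: P8 14, P1 9, P6 5, P7 14, P5 2, P4 3.
P4 gets 2 under Jefferson and 3 under Hamilton.

2 and 3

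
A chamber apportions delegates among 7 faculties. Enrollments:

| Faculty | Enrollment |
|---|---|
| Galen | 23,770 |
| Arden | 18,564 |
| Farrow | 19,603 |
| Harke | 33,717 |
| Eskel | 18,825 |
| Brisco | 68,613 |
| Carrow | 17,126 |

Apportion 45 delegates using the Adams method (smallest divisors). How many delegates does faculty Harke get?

Standard divisor 200218/45 ≈ 4449.289; standard quotas: Galen 5.342, Arden 4.172, Farrow 4.406, Harke 7.578, Eskel 4.231, Brisco 15.421, Carrow 3.849.
Rounding up gives 6, 5, 5, 8, 5, 16, 4 = 49 seats, so the divisor must be adjusted.
With modified divisor 4800: modified quotas Galen 4.952, Arden 3.868, Farrow 4.084, Harke 7.024, Eskel 3.922, Brisco 14.294, Carrow 3.568.
Rounding up: Galen 5, Arden 4, Farrow 5, Harke 8, Eskel 4, Brisco 15, Carrow 4 (total 45).
Harke receives 8.

8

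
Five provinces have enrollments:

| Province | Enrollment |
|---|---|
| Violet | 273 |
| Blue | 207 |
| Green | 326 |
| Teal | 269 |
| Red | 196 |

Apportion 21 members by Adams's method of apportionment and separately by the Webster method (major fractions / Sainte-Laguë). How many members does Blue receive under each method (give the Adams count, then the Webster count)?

4 and 3

Adams: Violet 5, Blue 4, Green 5, Teal 4, Red 3.
Webster: Violet 5, Blue 3, Green 5, Teal 5, Red 3.
Blue gets 4 under Adams and 3 under Webster.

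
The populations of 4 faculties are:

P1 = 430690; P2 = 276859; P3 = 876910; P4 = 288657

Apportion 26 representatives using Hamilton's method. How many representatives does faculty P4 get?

Total 1873116; standard divisor 1873116/26 ≈ 72042.923.
Standard quotas: P1 5.9782, P2 3.8430, P3 12.1720, P4 4.0067.
Lower quotas: P1 5, P2 3, P3 12, P4 4 (sum 24, leaving 2 seats).
Remainders in descending order: P1 0.9782, P2 0.8430, P3 0.1720, P4 0.0067.
Largest remainders: P1, P2 receive the extra seats.
P4 receives 4.

4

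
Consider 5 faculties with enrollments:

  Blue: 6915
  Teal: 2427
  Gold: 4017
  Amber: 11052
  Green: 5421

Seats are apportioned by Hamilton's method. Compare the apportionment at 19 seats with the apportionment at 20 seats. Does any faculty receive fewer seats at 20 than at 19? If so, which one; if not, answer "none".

Teal

At 19 seats: Blue 4, Teal 2, Gold 3, Amber 7, Green 3.
At 20 seats: Blue 5, Teal 1, Gold 3, Amber 7, Green 4.
Teal drops from 2 to 1.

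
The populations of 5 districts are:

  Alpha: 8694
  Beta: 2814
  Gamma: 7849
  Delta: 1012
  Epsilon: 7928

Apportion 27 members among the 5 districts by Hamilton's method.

Total 28297; standard divisor 28297/27 ≈ 1048.037.
Standard quotas: Alpha 8.2955, Beta 2.6850, Gamma 7.4892, Delta 0.9656, Epsilon 7.5646.
Lower quotas: Alpha 8, Beta 2, Gamma 7, Delta 0, Epsilon 7 (sum 24, leaving 3 seats).
Remainders in descending order: Delta 0.9656, Beta 0.6850, Epsilon 0.5646, Gamma 0.4892, Alpha 0.2955.
The surplus seats go to Delta, Beta, Epsilon.

Alpha=8, Beta=3, Gamma=7, Delta=1, Epsilon=8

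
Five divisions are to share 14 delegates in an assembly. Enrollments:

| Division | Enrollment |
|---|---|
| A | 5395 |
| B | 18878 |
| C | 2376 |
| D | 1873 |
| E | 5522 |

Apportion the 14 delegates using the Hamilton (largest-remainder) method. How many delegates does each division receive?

The standard divisor is 34044/14 ≈ 2431.714.
Standard quotas: A 2.2186, B 7.7632, C 0.9771, D 0.7702, E 2.2708.
Lower quotas: A 2, B 7, C 0, D 0, E 2 (sum 11, leaving 3 seats).
Remainders in descending order: C 0.9771, D 0.7702, B 0.7632, E 0.2708, A 0.2186.
Largest remainders: C, D, B receive the extra seats.

A=2; B=8; C=1; D=1; E=2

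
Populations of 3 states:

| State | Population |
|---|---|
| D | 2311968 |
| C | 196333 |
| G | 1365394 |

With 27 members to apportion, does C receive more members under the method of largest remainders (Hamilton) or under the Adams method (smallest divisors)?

Hamilton: D 16, C 1, G 10.
Adams: D 16, C 2, G 9.
C gets 1 under Hamilton and 2 under Adams.

Adams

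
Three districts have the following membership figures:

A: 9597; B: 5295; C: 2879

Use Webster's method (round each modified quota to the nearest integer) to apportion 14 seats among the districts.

A 8; B 4; C 2

Standard divisor 17771/14 ≈ 1269.357; standard quotas: A 7.561, B 4.171, C 2.268.
Rounding to the nearest integer gives A 8, B 4, C 2 — total 14, matching the house size, so no adjustment is needed.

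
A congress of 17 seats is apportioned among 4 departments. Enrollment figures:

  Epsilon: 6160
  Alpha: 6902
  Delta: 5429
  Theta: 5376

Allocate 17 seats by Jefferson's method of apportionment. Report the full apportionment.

Standard divisor 23867/17 ≈ 1403.941; standard quotas: Epsilon 4.388, Alpha 4.916, Delta 3.867, Theta 3.829.
Rounding down gives 4, 4, 3, 3 = 14 seats, so the divisor must be adjusted.
With modified divisor 1300: modified quotas Epsilon 4.738, Alpha 5.309, Delta 4.176, Theta 4.135.
Rounding down: Epsilon 4, Alpha 5, Delta 4, Theta 4 (total 17).

Epsilon=4, Alpha=5, Delta=4, Theta=4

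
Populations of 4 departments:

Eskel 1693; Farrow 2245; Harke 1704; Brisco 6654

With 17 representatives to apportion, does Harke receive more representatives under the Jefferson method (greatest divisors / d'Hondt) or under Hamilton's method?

Jefferson: Eskel 2, Farrow 3, Harke 2, Brisco 10.
Hamilton: Eskel 2, Farrow 3, Harke 3, Brisco 9.
Harke gets 2 under Jefferson and 3 under Hamilton.

Hamilton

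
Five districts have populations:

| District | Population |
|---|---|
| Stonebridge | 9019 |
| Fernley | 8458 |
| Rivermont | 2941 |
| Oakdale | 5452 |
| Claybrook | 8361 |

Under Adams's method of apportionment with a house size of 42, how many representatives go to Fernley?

Standard divisor 34231/42 ≈ 815.024; standard quotas: Stonebridge 11.066, Fernley 10.378, Rivermont 3.608, Oakdale 6.689, Claybrook 10.259.
Rounding up gives 12, 11, 4, 7, 11 = 45 seats, so the divisor must be adjusted.
With modified divisor 900: modified quotas Stonebridge 10.021, Fernley 9.398, Rivermont 3.268, Oakdale 6.058, Claybrook 9.290.
Rounding up: Stonebridge 11, Fernley 10, Rivermont 4, Oakdale 7, Claybrook 10 (total 42).
Fernley receives 10.

10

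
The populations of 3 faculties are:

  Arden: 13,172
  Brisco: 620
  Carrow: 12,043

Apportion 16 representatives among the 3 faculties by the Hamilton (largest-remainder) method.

The standard divisor is 25835/16 ≈ 1614.688.
Standard quotas: Arden 8.1576, Brisco 0.3840, Carrow 7.4584.
Lower quotas: Arden 8, Brisco 0, Carrow 7 (sum 15, leaving 1 seat).
Remainders in descending order: Carrow 0.4584, Brisco 0.3840, Arden 0.1576.
The surplus seat goes to Carrow.

Arden 8; Brisco 0; Carrow 8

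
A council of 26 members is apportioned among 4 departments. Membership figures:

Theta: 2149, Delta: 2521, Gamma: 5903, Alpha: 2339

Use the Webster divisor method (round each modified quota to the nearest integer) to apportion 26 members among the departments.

Standard divisor 12912/26 ≈ 496.615; standard quotas: Theta 4.327, Delta 5.076, Gamma 11.886, Alpha 4.710.
Rounding to the nearest integer gives Theta 4, Delta 5, Gamma 12, Alpha 5 — total 26, matching the house size, so no adjustment is needed.

Theta: 4, Delta: 5, Gamma: 12, Alpha: 5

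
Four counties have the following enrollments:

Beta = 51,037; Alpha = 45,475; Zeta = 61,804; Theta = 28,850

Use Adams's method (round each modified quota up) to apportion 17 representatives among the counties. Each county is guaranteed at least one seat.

Beta 5, Alpha 4, Zeta 5, Theta 3

Standard divisor 187166/17 ≈ 11009.765; standard quotas: Beta 4.636, Alpha 4.130, Zeta 5.614, Theta 2.620.
Rounding up gives 5, 5, 6, 3 = 19 seats, so the divisor must be adjusted.
With modified divisor 12600: modified quotas Beta 4.051, Alpha 3.609, Zeta 4.905, Theta 2.290.
Rounding up: Beta 5, Alpha 4, Zeta 5, Theta 3 (total 17).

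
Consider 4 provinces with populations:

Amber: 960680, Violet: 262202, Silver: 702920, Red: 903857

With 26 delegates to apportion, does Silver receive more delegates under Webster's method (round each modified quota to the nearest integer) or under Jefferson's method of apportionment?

Webster

Webster: Amber 9, Violet 2, Silver 7, Red 8.
Jefferson: Amber 9, Violet 2, Silver 6, Red 9.
Silver gets 7 under Webster and 6 under Jefferson.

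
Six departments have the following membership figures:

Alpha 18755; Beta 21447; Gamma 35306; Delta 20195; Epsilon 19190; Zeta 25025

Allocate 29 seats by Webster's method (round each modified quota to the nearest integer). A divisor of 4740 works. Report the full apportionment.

Alpha: 4; Beta: 5; Gamma: 7; Delta: 4; Epsilon: 4; Zeta: 5

With modified divisor 4740: modified quotas Alpha 3.957, Beta 4.525, Gamma 7.449, Delta 4.261, Epsilon 4.049, Zeta 5.280.
Rounding to the nearest integer: Alpha 4, Beta 5, Gamma 7, Delta 4, Epsilon 4, Zeta 5 (total 29).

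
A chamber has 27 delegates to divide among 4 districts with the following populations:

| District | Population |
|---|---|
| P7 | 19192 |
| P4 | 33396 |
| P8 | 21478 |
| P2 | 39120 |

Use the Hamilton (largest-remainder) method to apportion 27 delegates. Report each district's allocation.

P7=5, P4=8, P8=5, P2=9

The standard divisor is 113186/27 ≈ 4192.074.
Standard quotas: P7 4.5782, P4 7.9665, P8 5.1235, P2 9.3319.
Lower quotas: P7 4, P4 7, P8 5, P2 9 (sum 25, leaving 2 seats).
Remainders in descending order: P4 0.9665, P7 0.5782, P2 0.3319, P8 0.1235.
The surplus seats go to P4, P7.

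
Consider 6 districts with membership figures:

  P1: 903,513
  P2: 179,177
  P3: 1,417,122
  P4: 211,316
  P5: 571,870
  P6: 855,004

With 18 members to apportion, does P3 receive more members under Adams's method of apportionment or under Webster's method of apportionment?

Webster

Adams: P1 4, P2 1, P3 5, P4 1, P5 3, P6 4.
Webster: P1 4, P2 1, P3 6, P4 1, P5 2, P6 4.
P3 gets 5 under Adams and 6 under Webster.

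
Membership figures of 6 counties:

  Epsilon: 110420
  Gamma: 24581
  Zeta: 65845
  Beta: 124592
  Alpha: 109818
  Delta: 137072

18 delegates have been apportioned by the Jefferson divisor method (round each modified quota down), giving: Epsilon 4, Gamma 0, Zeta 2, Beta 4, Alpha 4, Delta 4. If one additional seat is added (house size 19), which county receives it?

Delta

Priority for the next seat is population ÷ (current seats + 1).
Priorities: Epsilon 22084.000, Gamma 24581.000, Zeta 21948.333, Beta 24918.400, Alpha 21963.600, Delta 27414.400.
Highest priority: Delta.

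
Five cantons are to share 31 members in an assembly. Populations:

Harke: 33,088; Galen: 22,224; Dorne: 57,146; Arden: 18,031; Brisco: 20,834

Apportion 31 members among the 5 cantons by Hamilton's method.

Harke=7, Galen=4, Dorne=12, Arden=4, Brisco=4

Total 151323; standard divisor 151323/31 ≈ 4881.387.
Standard quotas: Harke 6.7784, Galen 4.5528, Dorne 11.7069, Arden 3.6938, Brisco 4.2680.
Lower quotas: Harke 6, Galen 4, Dorne 11, Arden 3, Brisco 4 (sum 28, leaving 3 seats).
Remainders in descending order: Harke 0.7784, Dorne 0.7069, Arden 0.6938, Galen 0.5528, Brisco 0.2680.
Largest remainders: Harke, Dorne, Arden receive the extra seats.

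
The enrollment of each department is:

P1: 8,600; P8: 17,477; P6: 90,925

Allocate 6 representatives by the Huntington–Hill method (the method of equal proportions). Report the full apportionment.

P1: 1; P8: 1; P6: 4

With divisor 23290: modified quotas P1 0.369, P8 0.750, P6 3.904.
Geometric-mean thresholds: P1 (min 1), P8 (min 1), P6 √(3·4)=3.464.
Each quota rounded against its threshold gives P1 1, P8 1, P6 4 (total 6).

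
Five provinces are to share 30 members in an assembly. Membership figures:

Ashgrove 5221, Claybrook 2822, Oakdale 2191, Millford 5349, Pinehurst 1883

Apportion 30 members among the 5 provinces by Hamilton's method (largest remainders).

The standard divisor is 17466/30 ≈ 582.2.
Standard quotas: Ashgrove 8.9677, Claybrook 4.8471, Oakdale 3.7633, Millford 9.1876, Pinehurst 3.2343.
Lower quotas: Ashgrove 8, Claybrook 4, Oakdale 3, Millford 9, Pinehurst 3 (sum 27, leaving 3 seats).
Remainders in descending order: Ashgrove 0.9677, Claybrook 0.8471, Oakdale 0.7633, Pinehurst 0.2343, Millford 0.1876.
The surplus seats go to Ashgrove, Claybrook, Oakdale.

Ashgrove: 9, Claybrook: 5, Oakdale: 4, Millford: 9, Pinehurst: 3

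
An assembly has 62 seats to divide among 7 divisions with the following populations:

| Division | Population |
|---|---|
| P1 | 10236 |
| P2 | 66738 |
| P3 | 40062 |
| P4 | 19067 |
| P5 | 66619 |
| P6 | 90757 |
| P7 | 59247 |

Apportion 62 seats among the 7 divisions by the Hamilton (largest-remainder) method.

P1=2; P2=12; P3=7; P4=3; P5=12; P6=16; P7=10

Standard divisor: 352726 ÷ 62 ≈ 5689.129.
Standard quotas: P1 1.7992, P2 11.7308, P3 7.0419, P4 3.3515, P5 11.7099, P6 15.9527, P7 10.4141.
Lower quotas: P1 1, P2 11, P3 7, P4 3, P5 11, P6 15, P7 10 (sum 58, leaving 4 seats).
Remainders in descending order: P6 0.9527, P1 0.7992, P2 0.7308, P5 0.7099, P7 0.4141, P4 0.3515, P3 0.0419.
The surplus seats go to P6, P1, P2, P5.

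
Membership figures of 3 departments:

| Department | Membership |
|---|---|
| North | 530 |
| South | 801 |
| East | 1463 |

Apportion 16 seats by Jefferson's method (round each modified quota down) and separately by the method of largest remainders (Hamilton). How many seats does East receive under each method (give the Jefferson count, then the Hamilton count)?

9 and 8

Jefferson: North 3, South 4, East 9.
Hamilton: North 3, South 5, East 8.
East gets 9 under Jefferson and 8 under Hamilton.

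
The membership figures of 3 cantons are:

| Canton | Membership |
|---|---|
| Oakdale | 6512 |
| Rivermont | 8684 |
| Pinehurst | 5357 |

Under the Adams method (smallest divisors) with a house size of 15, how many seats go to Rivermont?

Standard divisor 20553/15 ≈ 1370.2; standard quotas: Oakdale 4.753, Rivermont 6.338, Pinehurst 3.910.
Rounding up gives 5, 7, 4 = 16 seats, so the divisor must be adjusted.
With modified divisor 1500: modified quotas Oakdale 4.341, Rivermont 5.789, Pinehurst 3.571.
Rounding up: Oakdale 5, Rivermont 6, Pinehurst 4 (total 15).
Rivermont receives 6.

6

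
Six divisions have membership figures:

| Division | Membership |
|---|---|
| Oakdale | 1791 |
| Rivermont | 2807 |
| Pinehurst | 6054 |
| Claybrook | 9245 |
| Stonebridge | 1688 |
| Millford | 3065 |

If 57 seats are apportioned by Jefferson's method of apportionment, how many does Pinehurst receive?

14

Standard divisor 24650/57 ≈ 432.456; standard quotas: Oakdale 4.141, Rivermont 6.491, Pinehurst 13.999, Claybrook 21.378, Stonebridge 3.903, Millford 7.087.
Rounding down gives 4, 6, 13, 21, 3, 7 = 54 seats, so the divisor must be adjusted.
With modified divisor 410: modified quotas Oakdale 4.368, Rivermont 6.846, Pinehurst 14.766, Claybrook 22.549, Stonebridge 4.117, Millford 7.476.
Rounding down: Oakdale 4, Rivermont 6, Pinehurst 14, Claybrook 22, Stonebridge 4, Millford 7 (total 57).
Pinehurst receives 14.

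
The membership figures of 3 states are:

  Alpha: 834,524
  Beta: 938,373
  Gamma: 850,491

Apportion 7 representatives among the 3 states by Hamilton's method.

Total 2623388; standard divisor 2623388/7 ≈ 374769.714.
Standard quotas: Alpha 2.2268, Beta 2.5039, Gamma 2.2694.
Lower quotas: Alpha 2, Beta 2, Gamma 2 (sum 6, leaving 1 seat).
Remainders in descending order: Beta 0.5039, Gamma 0.2694, Alpha 0.2268.
Largest remainder: Beta receives the extra seat.

Alpha 2, Beta 3, Gamma 2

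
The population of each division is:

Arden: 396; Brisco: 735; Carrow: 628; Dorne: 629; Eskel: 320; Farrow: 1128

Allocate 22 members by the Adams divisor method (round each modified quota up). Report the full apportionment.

Standard divisor 3836/22 ≈ 174.364; standard quotas: Arden 2.271, Brisco 4.215, Carrow 3.602, Dorne 3.607, Eskel 1.835, Farrow 6.469.
Rounding up gives 3, 5, 4, 4, 2, 7 = 25 seats, so the divisor must be adjusted.
With modified divisor 200: modified quotas Arden 1.980, Brisco 3.675, Carrow 3.140, Dorne 3.145, Eskel 1.600, Farrow 5.640.
Rounding up: Arden 2, Brisco 4, Carrow 4, Dorne 4, Eskel 2, Farrow 6 (total 22).

Arden: 2, Brisco: 4, Carrow: 4, Dorne: 4, Eskel: 2, Farrow: 6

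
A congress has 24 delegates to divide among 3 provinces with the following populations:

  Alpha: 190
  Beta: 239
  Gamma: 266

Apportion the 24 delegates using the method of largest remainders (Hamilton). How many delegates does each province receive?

Alpha=7, Beta=8, Gamma=9

The standard divisor is 695/24 ≈ 28.958.
Standard quotas: Alpha 6.561, Beta 8.253, Gamma 9.186.
Lower quotas: Alpha 6, Beta 8, Gamma 9 (sum 23, leaving 1 seat).
Remainders in descending order: Alpha 0.561, Beta 0.253, Gamma 0.186.
The surplus seat goes to Alpha.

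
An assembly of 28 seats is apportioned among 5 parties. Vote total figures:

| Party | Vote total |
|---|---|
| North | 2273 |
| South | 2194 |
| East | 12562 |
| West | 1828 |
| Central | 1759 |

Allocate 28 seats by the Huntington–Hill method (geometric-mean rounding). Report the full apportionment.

With divisor 732: modified quotas North 3.105, South 2.997, East 17.161, West 2.497, Central 2.403.
Geometric-mean thresholds: North √(3·4)=3.464, South √(2·3)=2.449, East √(17·18)=17.493, West √(2·3)=2.449, Central √(2·3)=2.449.
Each quota rounded against its threshold gives North 3, South 3, East 17, West 3, Central 2 (total 28).

North: 3, South: 3, East: 17, West: 3, Central: 2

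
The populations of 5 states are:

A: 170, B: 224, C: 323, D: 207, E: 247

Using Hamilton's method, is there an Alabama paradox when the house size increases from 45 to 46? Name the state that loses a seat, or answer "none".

A

At 45 seats: A 7, B 9, C 12, D 8, E 9.
At 46 seats: A 6, B 9, C 13, D 8, E 10.
A drops from 7 to 6.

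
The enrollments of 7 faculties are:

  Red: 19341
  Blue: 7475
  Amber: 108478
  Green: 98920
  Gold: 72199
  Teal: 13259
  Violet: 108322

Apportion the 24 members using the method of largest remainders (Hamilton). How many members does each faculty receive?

Red=1, Blue=0, Amber=6, Green=6, Gold=4, Teal=1, Violet=6

The standard divisor is 427994/24 ≈ 17833.083.
Standard quotas: Red 1.0846, Blue 0.4192, Amber 6.0830, Green 5.5470, Gold 4.0486, Teal 0.7435, Violet 6.0742.
Lower quotas: Red 1, Blue 0, Amber 6, Green 5, Gold 4, Teal 0, Violet 6 (sum 22, leaving 2 seats).
Remainders in descending order: Teal 0.7435, Green 0.5470, Blue 0.4192, Red 0.0846, Amber 0.0830, Violet 0.0742, Gold 0.0486.
Largest remainders: Teal, Green receive the extra seats.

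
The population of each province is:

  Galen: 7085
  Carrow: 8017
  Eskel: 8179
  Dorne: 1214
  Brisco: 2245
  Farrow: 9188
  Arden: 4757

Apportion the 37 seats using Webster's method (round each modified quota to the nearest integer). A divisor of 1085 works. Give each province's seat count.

With modified divisor 1085: modified quotas Galen 6.530, Carrow 7.389, Eskel 7.538, Dorne 1.119, Brisco 2.069, Farrow 8.468, Arden 4.384.
Rounding to the nearest integer: Galen 7, Carrow 7, Eskel 8, Dorne 1, Brisco 2, Farrow 8, Arden 4 (total 37).

Galen: 7; Carrow: 7; Eskel: 8; Dorne: 1; Brisco: 2; Farrow: 8; Arden: 4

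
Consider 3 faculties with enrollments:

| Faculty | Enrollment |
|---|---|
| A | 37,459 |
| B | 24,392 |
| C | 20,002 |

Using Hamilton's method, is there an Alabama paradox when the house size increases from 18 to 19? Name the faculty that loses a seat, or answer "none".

At 18 seats: A 8, B 5, C 5.
At 19 seats: A 9, B 6, C 4.
C drops from 5 to 4.

C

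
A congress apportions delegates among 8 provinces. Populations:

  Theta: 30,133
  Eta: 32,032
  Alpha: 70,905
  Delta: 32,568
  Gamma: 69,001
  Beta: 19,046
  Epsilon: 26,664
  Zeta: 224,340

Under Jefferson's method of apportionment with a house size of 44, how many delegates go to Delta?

3

Standard divisor 504689/44 ≈ 11470.205; standard quotas: Theta 2.627, Eta 2.793, Alpha 6.182, Delta 2.839, Gamma 6.016, Beta 1.660, Epsilon 2.325, Zeta 19.559.
Rounding down gives 2, 2, 6, 2, 6, 1, 2, 19 = 40 seats, so the divisor must be adjusted.
With modified divisor 10400: modified quotas Theta 2.897, Eta 3.080, Alpha 6.818, Delta 3.132, Gamma 6.635, Beta 1.831, Epsilon 2.564, Zeta 21.571.
Rounding down: Theta 2, Eta 3, Alpha 6, Delta 3, Gamma 6, Beta 1, Epsilon 2, Zeta 21 (total 44).
Delta receives 3.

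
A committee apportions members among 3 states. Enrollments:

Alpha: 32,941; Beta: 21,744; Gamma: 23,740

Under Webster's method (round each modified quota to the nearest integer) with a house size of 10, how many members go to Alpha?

4

Standard divisor 78425/10 ≈ 7842.5; standard quotas: Alpha 4.200, Beta 2.773, Gamma 3.027.
Rounding to the nearest integer gives Alpha 4, Beta 3, Gamma 3 — total 10, matching the house size, so no adjustment is needed.
Alpha receives 4.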